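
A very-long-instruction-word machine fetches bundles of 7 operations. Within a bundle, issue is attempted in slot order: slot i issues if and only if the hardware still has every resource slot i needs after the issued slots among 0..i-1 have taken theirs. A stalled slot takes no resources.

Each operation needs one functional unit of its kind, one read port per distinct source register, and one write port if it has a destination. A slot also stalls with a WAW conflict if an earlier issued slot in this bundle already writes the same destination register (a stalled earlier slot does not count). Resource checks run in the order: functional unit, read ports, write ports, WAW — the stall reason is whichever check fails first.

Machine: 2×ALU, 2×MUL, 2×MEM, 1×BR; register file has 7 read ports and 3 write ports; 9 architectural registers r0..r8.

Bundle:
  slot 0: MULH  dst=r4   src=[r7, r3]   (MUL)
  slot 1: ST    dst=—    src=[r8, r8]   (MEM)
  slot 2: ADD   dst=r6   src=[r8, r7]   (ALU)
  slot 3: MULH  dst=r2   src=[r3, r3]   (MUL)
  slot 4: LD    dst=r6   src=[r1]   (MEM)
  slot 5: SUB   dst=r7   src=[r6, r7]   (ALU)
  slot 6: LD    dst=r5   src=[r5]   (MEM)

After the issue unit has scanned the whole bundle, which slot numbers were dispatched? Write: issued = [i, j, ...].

#0 MUL src=r7,r3 dispatched  <A:2 Mu:1 Ld:2 B:1 rd:5 wr:2>
#1 MEM src=r8,r8 dispatched  <A:2 Mu:1 Ld:1 B:1 rd:4 wr:2>
#2 ALU src=r8,r7 dispatched  <A:1 Mu:1 Ld:1 B:1 rd:2 wr:1>
#3 MUL src=r3,r3 dispatched  <A:1 Mu:0 Ld:1 B:1 rd:1 wr:0>
#4 MEM src=r1 held:WR_PORT  <A:1 Mu:0 Ld:1 B:1 rd:1 wr:0>
#5 ALU src=r6,r7 held:RD_PORT  <A:1 Mu:0 Ld:1 B:1 rd:1 wr:0>
#6 MEM src=r5 held:WR_PORT  <A:1 Mu:0 Ld:1 B:1 rd:1 wr:0>

issued = [0, 1, 2, 3]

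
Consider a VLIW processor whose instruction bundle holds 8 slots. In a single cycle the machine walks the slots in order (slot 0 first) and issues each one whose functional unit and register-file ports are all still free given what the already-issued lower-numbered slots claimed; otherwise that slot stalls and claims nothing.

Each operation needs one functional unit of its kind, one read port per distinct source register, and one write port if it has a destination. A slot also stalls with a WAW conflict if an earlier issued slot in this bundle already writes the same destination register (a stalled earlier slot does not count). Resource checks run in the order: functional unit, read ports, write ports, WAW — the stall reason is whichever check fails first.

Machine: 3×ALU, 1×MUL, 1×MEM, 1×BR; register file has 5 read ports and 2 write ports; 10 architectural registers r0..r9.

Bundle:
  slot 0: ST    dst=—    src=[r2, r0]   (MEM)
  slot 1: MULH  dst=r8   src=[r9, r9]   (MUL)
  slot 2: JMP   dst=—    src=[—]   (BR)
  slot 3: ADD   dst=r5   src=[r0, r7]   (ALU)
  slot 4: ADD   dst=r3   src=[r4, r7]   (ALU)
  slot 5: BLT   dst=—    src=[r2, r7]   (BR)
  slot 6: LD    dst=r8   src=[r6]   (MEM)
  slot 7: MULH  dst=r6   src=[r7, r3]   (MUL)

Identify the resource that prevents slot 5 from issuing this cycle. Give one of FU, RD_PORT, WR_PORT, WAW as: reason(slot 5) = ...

reason(slot 5) = FU

(0) want 1×MEM +2rd +0wr — yes → AL3|MU1|ME0|BR1|rd3|wr2
(1) want 1×MUL +1rd +1wr — yes → AL3|MU0|ME0|BR1|rd2|wr1
(2) want 1×BR +0rd +0wr — yes → AL3|MU0|ME0|BR0|rd2|wr1
(3) want 1×ALU +2rd +1wr — yes → AL2|MU0|ME0|BR0|rd0|wr0
(4) want 1×ALU +2rd +1wr — RD_PORT → AL2|MU0|ME0|BR0|rd0|wr0
(5) want 1×BR +2rd +0wr — FU → AL2|MU0|ME0|BR0|rd0|wr0
(6) want 1×MEM +1rd +1wr — FU → AL2|MU0|ME0|BR0|rd0|wr0
(7) want 1×MUL +2rd +1wr — FU → AL2|MU0|ME0|BR0|rd0|wr0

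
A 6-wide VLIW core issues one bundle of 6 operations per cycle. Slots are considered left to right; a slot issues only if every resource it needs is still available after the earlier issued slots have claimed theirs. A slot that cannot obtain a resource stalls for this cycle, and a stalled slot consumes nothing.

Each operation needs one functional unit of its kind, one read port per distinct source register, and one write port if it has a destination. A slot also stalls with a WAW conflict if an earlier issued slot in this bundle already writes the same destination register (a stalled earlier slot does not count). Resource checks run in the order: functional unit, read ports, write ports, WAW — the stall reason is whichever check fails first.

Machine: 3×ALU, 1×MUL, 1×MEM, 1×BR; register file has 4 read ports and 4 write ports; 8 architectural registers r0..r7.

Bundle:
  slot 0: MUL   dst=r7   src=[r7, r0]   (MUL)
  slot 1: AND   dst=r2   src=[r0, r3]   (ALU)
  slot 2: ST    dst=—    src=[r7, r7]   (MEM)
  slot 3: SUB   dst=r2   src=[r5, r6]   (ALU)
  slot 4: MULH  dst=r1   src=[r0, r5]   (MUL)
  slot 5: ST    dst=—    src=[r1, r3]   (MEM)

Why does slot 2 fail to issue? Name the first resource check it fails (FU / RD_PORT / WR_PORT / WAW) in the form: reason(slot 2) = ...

reason(slot 2) = RD_PORT

[0] MUL needs rd=2 wr=1: ok; after: ALU=3 MUL=0 MEM=1 BR=1, R=2, W=3
[1] ALU needs rd=2 wr=1: ok; after: ALU=2 MUL=0 MEM=1 BR=1, R=0, W=2
[2] MEM needs rd=1 wr=0: RD_PORT; after: ALU=2 MUL=0 MEM=1 BR=1, R=0, W=2
[3] ALU needs rd=2 wr=1: RD_PORT; after: ALU=2 MUL=0 MEM=1 BR=1, R=0, W=2
[4] MUL needs rd=2 wr=1: FU; after: ALU=2 MUL=0 MEM=1 BR=1, R=0, W=2
[5] MEM needs rd=2 wr=0: RD_PORT; after: ALU=2 MUL=0 MEM=1 BR=1, R=0, W=2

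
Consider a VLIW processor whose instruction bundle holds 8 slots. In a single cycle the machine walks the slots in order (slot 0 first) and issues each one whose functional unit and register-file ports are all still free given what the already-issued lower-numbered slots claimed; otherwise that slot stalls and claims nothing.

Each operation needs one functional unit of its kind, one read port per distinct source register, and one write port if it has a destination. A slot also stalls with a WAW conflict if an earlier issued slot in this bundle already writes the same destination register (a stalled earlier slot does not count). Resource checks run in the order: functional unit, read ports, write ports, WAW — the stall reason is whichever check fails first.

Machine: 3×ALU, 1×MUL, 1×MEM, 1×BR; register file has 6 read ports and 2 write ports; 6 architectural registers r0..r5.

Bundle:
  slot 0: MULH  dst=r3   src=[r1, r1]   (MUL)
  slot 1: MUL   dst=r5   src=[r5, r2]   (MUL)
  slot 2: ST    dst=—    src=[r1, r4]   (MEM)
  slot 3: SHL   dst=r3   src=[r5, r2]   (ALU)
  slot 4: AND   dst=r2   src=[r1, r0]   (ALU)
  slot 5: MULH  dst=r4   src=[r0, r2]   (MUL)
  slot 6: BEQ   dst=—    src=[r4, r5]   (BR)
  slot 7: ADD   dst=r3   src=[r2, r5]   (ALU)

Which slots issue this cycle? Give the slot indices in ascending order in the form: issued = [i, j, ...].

issued = [0, 2, 4]

#0 MUL src=r1,r1 dispatched  <A:3 Mu:0 Ld:1 B:1 rd:5 wr:1>
#1 MUL src=r5,r2 held:FU  <A:3 Mu:0 Ld:1 B:1 rd:5 wr:1>
#2 MEM src=r1,r4 dispatched  <A:3 Mu:0 Ld:0 B:1 rd:3 wr:1>
#3 ALU src=r5,r2 held:WAW  <A:3 Mu:0 Ld:0 B:1 rd:3 wr:1>
#4 ALU src=r1,r0 dispatched  <A:2 Mu:0 Ld:0 B:1 rd:1 wr:0>
#5 MUL src=r0,r2 held:FU  <A:2 Mu:0 Ld:0 B:1 rd:1 wr:0>
#6 BR src=r4,r5 held:RD_PORT  <A:2 Mu:0 Ld:0 B:1 rd:1 wr:0>
#7 ALU src=r2,r5 held:RD_PORT  <A:2 Mu:0 Ld:0 B:1 rd:1 wr:0>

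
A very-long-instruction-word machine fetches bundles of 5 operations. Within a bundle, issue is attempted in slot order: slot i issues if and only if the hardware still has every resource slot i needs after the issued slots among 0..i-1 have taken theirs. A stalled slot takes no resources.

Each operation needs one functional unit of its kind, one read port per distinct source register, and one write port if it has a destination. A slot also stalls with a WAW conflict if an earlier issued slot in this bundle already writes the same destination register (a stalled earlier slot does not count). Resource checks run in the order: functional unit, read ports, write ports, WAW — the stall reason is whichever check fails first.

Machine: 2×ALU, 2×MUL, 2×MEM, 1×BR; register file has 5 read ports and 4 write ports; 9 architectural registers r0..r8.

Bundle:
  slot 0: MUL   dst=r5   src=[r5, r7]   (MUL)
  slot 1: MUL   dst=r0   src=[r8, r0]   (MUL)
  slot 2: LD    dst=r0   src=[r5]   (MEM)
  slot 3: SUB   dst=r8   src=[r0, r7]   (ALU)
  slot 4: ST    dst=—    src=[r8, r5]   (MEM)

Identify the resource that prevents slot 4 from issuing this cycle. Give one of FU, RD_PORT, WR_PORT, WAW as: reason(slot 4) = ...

[0] MUL needs rd=2 wr=1: ok; after: ALU=2 MUL=1 MEM=2 BR=1, R=3, W=3
[1] MUL needs rd=2 wr=1: ok; after: ALU=2 MUL=0 MEM=2 BR=1, R=1, W=2
[2] MEM needs rd=1 wr=1: WAW; after: ALU=2 MUL=0 MEM=2 BR=1, R=1, W=2
[3] ALU needs rd=2 wr=1: RD_PORT; after: ALU=2 MUL=0 MEM=2 BR=1, R=1, W=2
[4] MEM needs rd=2 wr=0: RD_PORT; after: ALU=2 MUL=0 MEM=2 BR=1, R=1, W=2

reason(slot 4) = RD_PORT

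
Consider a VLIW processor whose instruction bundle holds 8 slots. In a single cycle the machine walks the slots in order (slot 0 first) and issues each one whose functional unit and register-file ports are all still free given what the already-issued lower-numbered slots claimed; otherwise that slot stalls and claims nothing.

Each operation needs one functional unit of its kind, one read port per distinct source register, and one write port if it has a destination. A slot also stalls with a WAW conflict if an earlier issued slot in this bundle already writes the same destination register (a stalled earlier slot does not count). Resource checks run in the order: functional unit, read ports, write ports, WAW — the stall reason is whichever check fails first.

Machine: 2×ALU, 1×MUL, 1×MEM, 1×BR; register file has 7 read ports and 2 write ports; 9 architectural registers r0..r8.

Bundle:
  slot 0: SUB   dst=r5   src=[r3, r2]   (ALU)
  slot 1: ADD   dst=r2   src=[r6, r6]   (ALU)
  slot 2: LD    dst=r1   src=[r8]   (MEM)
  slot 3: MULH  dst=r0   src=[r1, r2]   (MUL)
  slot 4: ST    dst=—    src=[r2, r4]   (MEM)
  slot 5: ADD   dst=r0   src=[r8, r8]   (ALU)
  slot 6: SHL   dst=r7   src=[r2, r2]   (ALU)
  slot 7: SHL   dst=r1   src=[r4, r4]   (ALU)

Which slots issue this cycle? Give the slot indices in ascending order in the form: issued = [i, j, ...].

issued = [0, 1, 4]

slot 0 (ALU): ISSUE — free A1,Mu1,Ld1,B1 rp5 wp1
slot 1 (ALU): ISSUE — free A0,Mu1,Ld1,B1 rp4 wp0
slot 2 (MEM): stall WR_PORT — free A0,Mu1,Ld1,B1 rp4 wp0
slot 3 (MUL): stall WR_PORT — free A0,Mu1,Ld1,B1 rp4 wp0
slot 4 (MEM): ISSUE — free A0,Mu1,Ld0,B1 rp2 wp0
slot 5 (ALU): stall FU — free A0,Mu1,Ld0,B1 rp2 wp0
slot 6 (ALU): stall FU — free A0,Mu1,Ld0,B1 rp2 wp0
slot 7 (ALU): stall FU — free A0,Mu1,Ld0,B1 rp2 wp0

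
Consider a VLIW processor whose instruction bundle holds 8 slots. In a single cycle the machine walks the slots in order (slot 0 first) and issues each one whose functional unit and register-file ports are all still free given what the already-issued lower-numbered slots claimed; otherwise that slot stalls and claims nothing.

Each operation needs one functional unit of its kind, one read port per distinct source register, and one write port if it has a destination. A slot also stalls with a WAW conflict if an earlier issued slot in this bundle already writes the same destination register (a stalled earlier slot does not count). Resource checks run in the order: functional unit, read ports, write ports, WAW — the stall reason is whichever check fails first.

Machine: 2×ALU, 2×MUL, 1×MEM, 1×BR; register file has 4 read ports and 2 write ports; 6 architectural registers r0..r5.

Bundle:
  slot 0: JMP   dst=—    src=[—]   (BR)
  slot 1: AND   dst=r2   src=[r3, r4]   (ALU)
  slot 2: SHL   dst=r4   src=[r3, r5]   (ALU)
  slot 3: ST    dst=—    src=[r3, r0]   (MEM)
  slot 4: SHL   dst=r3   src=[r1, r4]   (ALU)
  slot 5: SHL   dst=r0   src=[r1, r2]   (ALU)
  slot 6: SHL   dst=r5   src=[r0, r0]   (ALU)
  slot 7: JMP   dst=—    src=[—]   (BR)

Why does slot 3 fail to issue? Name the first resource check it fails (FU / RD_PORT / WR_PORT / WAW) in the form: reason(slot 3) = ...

reason(slot 3) = RD_PORT

(0) want 1×BR +0rd +0wr — yes → AL2|MU2|ME1|BR0|rd4|wr2
(1) want 1×ALU +2rd +1wr — yes → AL1|MU2|ME1|BR0|rd2|wr1
(2) want 1×ALU +2rd +1wr — yes → AL0|MU2|ME1|BR0|rd0|wr0
(3) want 1×MEM +2rd +0wr — RD_PORT → AL0|MU2|ME1|BR0|rd0|wr0
(4) want 1×ALU +2rd +1wr — FU → AL0|MU2|ME1|BR0|rd0|wr0
(5) want 1×ALU +2rd +1wr — FU → AL0|MU2|ME1|BR0|rd0|wr0
(6) want 1×ALU +1rd +1wr — FU → AL0|MU2|ME1|BR0|rd0|wr0
(7) want 1×BR +0rd +0wr — FU → AL0|MU2|ME1|BR0|rd0|wr0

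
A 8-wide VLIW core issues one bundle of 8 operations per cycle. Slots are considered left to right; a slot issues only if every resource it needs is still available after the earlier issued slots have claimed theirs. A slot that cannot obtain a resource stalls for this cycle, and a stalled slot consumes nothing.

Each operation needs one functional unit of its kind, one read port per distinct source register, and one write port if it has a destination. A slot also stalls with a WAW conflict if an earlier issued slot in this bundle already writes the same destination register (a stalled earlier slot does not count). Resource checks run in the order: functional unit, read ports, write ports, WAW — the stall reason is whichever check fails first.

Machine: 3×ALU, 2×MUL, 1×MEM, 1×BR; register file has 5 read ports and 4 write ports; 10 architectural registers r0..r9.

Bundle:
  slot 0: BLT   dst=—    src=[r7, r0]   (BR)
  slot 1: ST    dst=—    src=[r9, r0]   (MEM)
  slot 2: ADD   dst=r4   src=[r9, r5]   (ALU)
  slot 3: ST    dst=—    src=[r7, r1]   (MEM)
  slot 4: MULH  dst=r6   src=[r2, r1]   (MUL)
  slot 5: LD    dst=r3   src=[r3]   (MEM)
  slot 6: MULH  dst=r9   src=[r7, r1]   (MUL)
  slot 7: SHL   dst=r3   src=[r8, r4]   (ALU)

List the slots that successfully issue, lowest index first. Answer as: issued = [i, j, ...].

slot 0 (BR): ISSUE — free A3,Mu2,Ld1,B0 rp3 wp4
slot 1 (MEM): ISSUE — free A3,Mu2,Ld0,B0 rp1 wp4
slot 2 (ALU): stall RD_PORT — free A3,Mu2,Ld0,B0 rp1 wp4
slot 3 (MEM): stall FU — free A3,Mu2,Ld0,B0 rp1 wp4
slot 4 (MUL): stall RD_PORT — free A3,Mu2,Ld0,B0 rp1 wp4
slot 5 (MEM): stall FU — free A3,Mu2,Ld0,B0 rp1 wp4
slot 6 (MUL): stall RD_PORT — free A3,Mu2,Ld0,B0 rp1 wp4
slot 7 (ALU): stall RD_PORT — free A3,Mu2,Ld0,B0 rp1 wp4

issued = [0, 1]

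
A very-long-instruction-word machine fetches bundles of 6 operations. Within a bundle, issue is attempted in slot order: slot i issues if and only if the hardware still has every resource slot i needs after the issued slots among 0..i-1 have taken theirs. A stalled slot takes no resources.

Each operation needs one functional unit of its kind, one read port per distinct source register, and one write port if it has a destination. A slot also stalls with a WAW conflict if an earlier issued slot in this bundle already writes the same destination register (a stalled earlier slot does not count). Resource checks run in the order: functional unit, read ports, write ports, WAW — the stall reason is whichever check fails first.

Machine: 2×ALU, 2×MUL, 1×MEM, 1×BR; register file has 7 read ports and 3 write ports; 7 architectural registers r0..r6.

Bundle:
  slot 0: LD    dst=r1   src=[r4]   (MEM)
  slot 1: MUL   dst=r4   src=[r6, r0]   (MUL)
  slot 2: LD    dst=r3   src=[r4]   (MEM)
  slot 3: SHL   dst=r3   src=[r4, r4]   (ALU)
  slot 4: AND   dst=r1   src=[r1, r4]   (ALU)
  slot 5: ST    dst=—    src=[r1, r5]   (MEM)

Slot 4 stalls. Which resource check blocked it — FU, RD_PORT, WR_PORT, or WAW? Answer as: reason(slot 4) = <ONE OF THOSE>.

reason(slot 4) = WR_PORT

  0. MEM→r1 ⇒ go  {2A/2Mu/0Ld/1B | 6r 2w}
  1. MUL→r4 ⇒ go  {2A/1Mu/0Ld/1B | 4r 1w}
  2. MEM→r3 ⇒ no(FU)  {2A/1Mu/0Ld/1B | 4r 1w}
  3. ALU→r3 ⇒ go  {1A/1Mu/0Ld/1B | 3r 0w}
  4. ALU→r1 ⇒ no(WR_PORT)  {1A/1Mu/0Ld/1B | 3r 0w}
  5. MEM ⇒ no(FU)  {1A/1Mu/0Ld/1B | 3r 0w}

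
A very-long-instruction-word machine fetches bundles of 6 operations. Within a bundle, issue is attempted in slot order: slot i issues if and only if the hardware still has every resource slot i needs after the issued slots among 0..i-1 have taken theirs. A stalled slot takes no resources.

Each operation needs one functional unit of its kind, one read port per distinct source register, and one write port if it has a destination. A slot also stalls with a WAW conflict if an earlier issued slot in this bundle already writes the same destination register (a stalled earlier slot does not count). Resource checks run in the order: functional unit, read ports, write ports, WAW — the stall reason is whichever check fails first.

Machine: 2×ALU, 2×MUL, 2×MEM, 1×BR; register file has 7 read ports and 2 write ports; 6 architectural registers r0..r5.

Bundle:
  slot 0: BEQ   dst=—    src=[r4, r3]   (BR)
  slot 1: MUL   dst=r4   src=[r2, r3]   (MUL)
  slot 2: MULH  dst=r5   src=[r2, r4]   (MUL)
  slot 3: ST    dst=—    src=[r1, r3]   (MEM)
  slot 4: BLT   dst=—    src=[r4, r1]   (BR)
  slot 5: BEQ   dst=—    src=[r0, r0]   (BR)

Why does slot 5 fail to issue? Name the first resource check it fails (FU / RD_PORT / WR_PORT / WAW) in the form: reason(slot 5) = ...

(0) want 1×BR +2rd +0wr — yes → AL2|MU2|ME2|BR0|rd5|wr2
(1) want 1×MUL +2rd +1wr — yes → AL2|MU1|ME2|BR0|rd3|wr1
(2) want 1×MUL +2rd +1wr — yes → AL2|MU0|ME2|BR0|rd1|wr0
(3) want 1×MEM +2rd +0wr — RD_PORT → AL2|MU0|ME2|BR0|rd1|wr0
(4) want 1×BR +2rd +0wr — FU → AL2|MU0|ME2|BR0|rd1|wr0
(5) want 1×BR +1rd +0wr — FU → AL2|MU0|ME2|BR0|rd1|wr0

reason(slot 5) = FU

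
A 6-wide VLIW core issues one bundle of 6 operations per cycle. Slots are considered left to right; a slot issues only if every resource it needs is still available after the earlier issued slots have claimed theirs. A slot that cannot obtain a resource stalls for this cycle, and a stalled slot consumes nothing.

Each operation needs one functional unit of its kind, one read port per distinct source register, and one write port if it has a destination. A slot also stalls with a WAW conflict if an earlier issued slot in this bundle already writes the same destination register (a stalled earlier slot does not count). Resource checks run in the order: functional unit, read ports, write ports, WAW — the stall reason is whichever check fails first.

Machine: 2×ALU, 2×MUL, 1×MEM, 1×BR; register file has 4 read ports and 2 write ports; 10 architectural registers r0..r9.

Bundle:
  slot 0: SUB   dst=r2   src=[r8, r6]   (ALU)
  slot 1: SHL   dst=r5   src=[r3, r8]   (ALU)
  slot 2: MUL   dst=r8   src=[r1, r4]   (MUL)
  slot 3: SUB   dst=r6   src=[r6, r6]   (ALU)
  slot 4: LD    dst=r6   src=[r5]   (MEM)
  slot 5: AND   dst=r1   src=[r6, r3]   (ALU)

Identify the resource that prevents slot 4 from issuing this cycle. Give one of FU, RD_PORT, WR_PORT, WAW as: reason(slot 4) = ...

reason(slot 4) = RD_PORT

#0 ALU src=r8,r6 dispatched  <A:1 Mu:2 Ld:1 B:1 rd:2 wr:1>
#1 ALU src=r3,r8 dispatched  <A:0 Mu:2 Ld:1 B:1 rd:0 wr:0>
#2 MUL src=r1,r4 held:RD_PORT  <A:0 Mu:2 Ld:1 B:1 rd:0 wr:0>
#3 ALU src=r6,r6 held:FU  <A:0 Mu:2 Ld:1 B:1 rd:0 wr:0>
#4 MEM src=r5 held:RD_PORT  <A:0 Mu:2 Ld:1 B:1 rd:0 wr:0>
#5 ALU src=r6,r3 held:FU  <A:0 Mu:2 Ld:1 B:1 rd:0 wr:0>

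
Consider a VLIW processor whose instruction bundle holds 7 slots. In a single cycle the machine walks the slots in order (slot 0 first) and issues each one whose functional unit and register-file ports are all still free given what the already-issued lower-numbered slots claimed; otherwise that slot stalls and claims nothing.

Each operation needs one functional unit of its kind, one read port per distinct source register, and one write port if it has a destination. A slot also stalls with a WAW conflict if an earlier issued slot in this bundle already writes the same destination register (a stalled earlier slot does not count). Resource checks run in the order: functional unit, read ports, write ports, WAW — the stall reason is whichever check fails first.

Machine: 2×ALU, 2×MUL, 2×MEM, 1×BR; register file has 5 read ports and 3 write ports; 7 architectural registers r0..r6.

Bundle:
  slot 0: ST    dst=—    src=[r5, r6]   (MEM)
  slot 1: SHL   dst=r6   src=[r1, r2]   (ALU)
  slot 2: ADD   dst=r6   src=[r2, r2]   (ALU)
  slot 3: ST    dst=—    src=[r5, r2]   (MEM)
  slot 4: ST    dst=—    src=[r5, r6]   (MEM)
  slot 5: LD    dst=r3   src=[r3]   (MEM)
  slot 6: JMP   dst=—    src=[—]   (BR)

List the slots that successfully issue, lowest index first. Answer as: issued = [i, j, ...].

issued = [0, 1, 5, 6]

#0 MEM src=r5,r6 dispatched  <A:2 Mu:2 Ld:1 B:1 rd:3 wr:3>
#1 ALU src=r1,r2 dispatched  <A:1 Mu:2 Ld:1 B:1 rd:1 wr:2>
#2 ALU src=r2,r2 held:WAW  <A:1 Mu:2 Ld:1 B:1 rd:1 wr:2>
#3 MEM src=r5,r2 held:RD_PORT  <A:1 Mu:2 Ld:1 B:1 rd:1 wr:2>
#4 MEM src=r5,r6 held:RD_PORT  <A:1 Mu:2 Ld:1 B:1 rd:1 wr:2>
#5 MEM src=r3 dispatched  <A:1 Mu:2 Ld:0 B:1 rd:0 wr:1>
#6 BR src=- dispatched  <A:1 Mu:2 Ld:0 B:0 rd:0 wr:1>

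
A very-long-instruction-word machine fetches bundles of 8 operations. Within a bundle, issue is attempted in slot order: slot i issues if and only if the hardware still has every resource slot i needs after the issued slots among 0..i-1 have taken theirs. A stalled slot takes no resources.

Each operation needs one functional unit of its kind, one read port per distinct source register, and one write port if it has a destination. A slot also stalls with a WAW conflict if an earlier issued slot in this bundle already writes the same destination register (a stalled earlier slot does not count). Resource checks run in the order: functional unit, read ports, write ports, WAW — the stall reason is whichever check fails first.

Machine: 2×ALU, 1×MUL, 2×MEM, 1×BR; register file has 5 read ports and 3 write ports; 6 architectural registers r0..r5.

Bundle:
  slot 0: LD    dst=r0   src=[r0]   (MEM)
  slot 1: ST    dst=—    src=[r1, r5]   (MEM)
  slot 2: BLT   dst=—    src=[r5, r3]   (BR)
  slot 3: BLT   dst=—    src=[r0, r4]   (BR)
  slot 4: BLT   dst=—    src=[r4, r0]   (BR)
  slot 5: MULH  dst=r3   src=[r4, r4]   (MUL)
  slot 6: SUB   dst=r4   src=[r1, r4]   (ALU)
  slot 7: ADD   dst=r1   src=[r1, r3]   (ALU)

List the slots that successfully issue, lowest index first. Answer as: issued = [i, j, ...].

(0) want 1×MEM +1rd +1wr — yes → AL2|MU1|ME1|BR1|rd4|wr2
(1) want 1×MEM +2rd +0wr — yes → AL2|MU1|ME0|BR1|rd2|wr2
(2) want 1×BR +2rd +0wr — yes → AL2|MU1|ME0|BR0|rd0|wr2
(3) want 1×BR +2rd +0wr — FU → AL2|MU1|ME0|BR0|rd0|wr2
(4) want 1×BR +2rd +0wr — FU → AL2|MU1|ME0|BR0|rd0|wr2
(5) want 1×MUL +1rd +1wr — RD_PORT → AL2|MU1|ME0|BR0|rd0|wr2
(6) want 1×ALU +2rd +1wr — RD_PORT → AL2|MU1|ME0|BR0|rd0|wr2
(7) want 1×ALU +2rd +1wr — RD_PORT → AL2|MU1|ME0|BR0|rd0|wr2

issued = [0, 1, 2]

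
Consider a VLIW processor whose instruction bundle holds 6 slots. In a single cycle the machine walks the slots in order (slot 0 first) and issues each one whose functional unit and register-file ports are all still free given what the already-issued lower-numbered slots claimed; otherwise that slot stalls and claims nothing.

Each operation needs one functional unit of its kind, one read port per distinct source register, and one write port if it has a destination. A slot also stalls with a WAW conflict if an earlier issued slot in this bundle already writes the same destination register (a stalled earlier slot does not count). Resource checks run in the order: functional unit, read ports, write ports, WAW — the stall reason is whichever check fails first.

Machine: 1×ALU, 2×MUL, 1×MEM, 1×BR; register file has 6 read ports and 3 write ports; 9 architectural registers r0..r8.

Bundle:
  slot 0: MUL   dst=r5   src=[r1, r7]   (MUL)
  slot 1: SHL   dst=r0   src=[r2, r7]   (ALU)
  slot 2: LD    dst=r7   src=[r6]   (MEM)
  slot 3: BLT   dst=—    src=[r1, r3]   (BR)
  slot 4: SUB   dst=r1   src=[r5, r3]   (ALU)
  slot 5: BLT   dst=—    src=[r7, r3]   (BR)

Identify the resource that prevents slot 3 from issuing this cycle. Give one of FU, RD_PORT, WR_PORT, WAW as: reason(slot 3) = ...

reason(slot 3) = RD_PORT

[0] MUL needs rd=2 wr=1: ok; after: ALU=1 MUL=1 MEM=1 BR=1, R=4, W=2
[1] ALU needs rd=2 wr=1: ok; after: ALU=0 MUL=1 MEM=1 BR=1, R=2, W=1
[2] MEM needs rd=1 wr=1: ok; after: ALU=0 MUL=1 MEM=0 BR=1, R=1, W=0
[3] BR needs rd=2 wr=0: RD_PORT; after: ALU=0 MUL=1 MEM=0 BR=1, R=1, W=0
[4] ALU needs rd=2 wr=1: FU; after: ALU=0 MUL=1 MEM=0 BR=1, R=1, W=0
[5] BR needs rd=2 wr=0: RD_PORT; after: ALU=0 MUL=1 MEM=0 BR=1, R=1, W=0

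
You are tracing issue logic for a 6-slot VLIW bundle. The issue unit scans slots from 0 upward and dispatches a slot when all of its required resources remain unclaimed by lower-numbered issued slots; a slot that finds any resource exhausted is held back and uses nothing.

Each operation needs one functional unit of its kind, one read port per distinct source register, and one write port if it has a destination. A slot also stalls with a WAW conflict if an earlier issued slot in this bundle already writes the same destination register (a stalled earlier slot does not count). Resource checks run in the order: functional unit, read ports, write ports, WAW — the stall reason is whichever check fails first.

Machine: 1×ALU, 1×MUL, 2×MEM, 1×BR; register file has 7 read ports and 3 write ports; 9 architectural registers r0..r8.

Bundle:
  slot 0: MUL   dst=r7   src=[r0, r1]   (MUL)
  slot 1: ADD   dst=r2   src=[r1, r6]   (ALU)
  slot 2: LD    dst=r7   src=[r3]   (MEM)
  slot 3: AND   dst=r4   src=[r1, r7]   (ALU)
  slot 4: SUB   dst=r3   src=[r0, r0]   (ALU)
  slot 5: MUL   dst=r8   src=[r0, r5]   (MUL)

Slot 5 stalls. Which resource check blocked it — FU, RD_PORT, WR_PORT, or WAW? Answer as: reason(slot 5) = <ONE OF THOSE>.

(0) want 1×MUL +2rd +1wr — yes → AL1|MU0|ME2|BR1|rd5|wr2
(1) want 1×ALU +2rd +1wr — yes → AL0|MU0|ME2|BR1|rd3|wr1
(2) want 1×MEM +1rd +1wr — WAW → AL0|MU0|ME2|BR1|rd3|wr1
(3) want 1×ALU +2rd +1wr — FU → AL0|MU0|ME2|BR1|rd3|wr1
(4) want 1×ALU +1rd +1wr — FU → AL0|MU0|ME2|BR1|rd3|wr1
(5) want 1×MUL +2rd +1wr — FU → AL0|MU0|ME2|BR1|rd3|wr1

reason(slot 5) = FU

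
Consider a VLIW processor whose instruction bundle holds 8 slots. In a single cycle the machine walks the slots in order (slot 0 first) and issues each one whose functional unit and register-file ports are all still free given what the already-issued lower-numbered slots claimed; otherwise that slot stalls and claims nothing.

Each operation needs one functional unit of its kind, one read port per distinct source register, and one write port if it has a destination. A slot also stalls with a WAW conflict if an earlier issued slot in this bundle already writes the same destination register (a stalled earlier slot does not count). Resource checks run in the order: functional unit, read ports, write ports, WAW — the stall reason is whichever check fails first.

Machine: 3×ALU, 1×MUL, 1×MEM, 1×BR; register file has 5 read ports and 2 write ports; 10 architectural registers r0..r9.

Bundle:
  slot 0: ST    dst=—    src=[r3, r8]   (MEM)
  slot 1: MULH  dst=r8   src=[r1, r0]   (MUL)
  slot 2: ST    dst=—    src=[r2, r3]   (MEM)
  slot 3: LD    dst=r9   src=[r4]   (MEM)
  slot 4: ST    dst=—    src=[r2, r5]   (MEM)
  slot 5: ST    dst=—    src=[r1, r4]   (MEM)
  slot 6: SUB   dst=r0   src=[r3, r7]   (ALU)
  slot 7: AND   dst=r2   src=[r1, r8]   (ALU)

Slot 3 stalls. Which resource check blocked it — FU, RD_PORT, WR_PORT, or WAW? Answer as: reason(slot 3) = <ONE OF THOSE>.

reason(slot 3) = FU

slot 0 (MEM): ISSUE — free A3,Mu1,Ld0,B1 rp3 wp2
slot 1 (MUL): ISSUE — free A3,Mu0,Ld0,B1 rp1 wp1
slot 2 (MEM): stall FU — free A3,Mu0,Ld0,B1 rp1 wp1
slot 3 (MEM): stall FU — free A3,Mu0,Ld0,B1 rp1 wp1
slot 4 (MEM): stall FU — free A3,Mu0,Ld0,B1 rp1 wp1
slot 5 (MEM): stall FU — free A3,Mu0,Ld0,B1 rp1 wp1
slot 6 (ALU): stall RD_PORT — free A3,Mu0,Ld0,B1 rp1 wp1
slot 7 (ALU): stall RD_PORT — free A3,Mu0,Ld0,B1 rp1 wp1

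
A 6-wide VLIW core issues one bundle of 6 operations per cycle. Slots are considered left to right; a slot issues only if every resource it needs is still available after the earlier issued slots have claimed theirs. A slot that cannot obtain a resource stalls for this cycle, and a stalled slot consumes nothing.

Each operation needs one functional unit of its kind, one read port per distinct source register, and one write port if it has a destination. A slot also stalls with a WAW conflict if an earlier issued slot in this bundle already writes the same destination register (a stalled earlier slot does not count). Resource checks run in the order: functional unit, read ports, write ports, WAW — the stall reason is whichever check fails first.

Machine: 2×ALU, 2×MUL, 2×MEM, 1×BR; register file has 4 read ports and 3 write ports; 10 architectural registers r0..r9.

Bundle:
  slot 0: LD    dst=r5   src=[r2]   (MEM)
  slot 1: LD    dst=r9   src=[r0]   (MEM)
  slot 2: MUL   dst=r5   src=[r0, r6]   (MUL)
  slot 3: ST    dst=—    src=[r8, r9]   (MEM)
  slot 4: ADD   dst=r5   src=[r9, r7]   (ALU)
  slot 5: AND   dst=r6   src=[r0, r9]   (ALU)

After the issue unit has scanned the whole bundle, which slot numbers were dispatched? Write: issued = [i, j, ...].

issued = [0, 1, 5]

slot 0 (MEM): ISSUE — free A2,Mu2,Ld1,B1 rp3 wp2
slot 1 (MEM): ISSUE — free A2,Mu2,Ld0,B1 rp2 wp1
slot 2 (MUL): stall WAW — free A2,Mu2,Ld0,B1 rp2 wp1
slot 3 (MEM): stall FU — free A2,Mu2,Ld0,B1 rp2 wp1
slot 4 (ALU): stall WAW — free A2,Mu2,Ld0,B1 rp2 wp1
slot 5 (ALU): ISSUE — free A1,Mu2,Ld0,B1 rp0 wp0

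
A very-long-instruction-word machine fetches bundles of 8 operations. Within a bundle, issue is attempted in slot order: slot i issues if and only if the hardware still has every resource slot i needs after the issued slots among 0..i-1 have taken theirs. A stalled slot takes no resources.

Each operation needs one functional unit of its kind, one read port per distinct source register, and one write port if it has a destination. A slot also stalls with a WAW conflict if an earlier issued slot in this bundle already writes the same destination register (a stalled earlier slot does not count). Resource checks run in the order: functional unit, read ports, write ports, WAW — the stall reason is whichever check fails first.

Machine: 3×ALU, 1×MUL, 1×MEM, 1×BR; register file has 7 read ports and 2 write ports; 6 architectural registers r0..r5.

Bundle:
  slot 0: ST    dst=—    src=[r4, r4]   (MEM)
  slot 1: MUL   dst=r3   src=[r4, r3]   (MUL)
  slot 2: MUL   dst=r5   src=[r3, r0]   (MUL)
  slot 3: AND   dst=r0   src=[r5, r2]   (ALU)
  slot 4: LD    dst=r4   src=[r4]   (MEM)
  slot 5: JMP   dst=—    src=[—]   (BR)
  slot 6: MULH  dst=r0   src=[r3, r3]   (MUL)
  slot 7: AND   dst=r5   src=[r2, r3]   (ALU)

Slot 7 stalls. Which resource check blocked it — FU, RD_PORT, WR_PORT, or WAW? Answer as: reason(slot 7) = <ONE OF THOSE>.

reason(slot 7) = WR_PORT

  0. MEM ⇒ go  {3A/1Mu/0Ld/1B | 6r 2w}
  1. MUL→r3 ⇒ go  {3A/0Mu/0Ld/1B | 4r 1w}
  2. MUL→r5 ⇒ no(FU)  {3A/0Mu/0Ld/1B | 4r 1w}
  3. ALU→r0 ⇒ go  {2A/0Mu/0Ld/1B | 2r 0w}
  4. MEM→r4 ⇒ no(FU)  {2A/0Mu/0Ld/1B | 2r 0w}
  5. BR ⇒ go  {2A/0Mu/0Ld/0B | 2r 0w}
  6. MUL→r0 ⇒ no(FU)  {2A/0Mu/0Ld/0B | 2r 0w}
  7. ALU→r5 ⇒ no(WR_PORT)  {2A/0Mu/0Ld/0B | 2r 0w}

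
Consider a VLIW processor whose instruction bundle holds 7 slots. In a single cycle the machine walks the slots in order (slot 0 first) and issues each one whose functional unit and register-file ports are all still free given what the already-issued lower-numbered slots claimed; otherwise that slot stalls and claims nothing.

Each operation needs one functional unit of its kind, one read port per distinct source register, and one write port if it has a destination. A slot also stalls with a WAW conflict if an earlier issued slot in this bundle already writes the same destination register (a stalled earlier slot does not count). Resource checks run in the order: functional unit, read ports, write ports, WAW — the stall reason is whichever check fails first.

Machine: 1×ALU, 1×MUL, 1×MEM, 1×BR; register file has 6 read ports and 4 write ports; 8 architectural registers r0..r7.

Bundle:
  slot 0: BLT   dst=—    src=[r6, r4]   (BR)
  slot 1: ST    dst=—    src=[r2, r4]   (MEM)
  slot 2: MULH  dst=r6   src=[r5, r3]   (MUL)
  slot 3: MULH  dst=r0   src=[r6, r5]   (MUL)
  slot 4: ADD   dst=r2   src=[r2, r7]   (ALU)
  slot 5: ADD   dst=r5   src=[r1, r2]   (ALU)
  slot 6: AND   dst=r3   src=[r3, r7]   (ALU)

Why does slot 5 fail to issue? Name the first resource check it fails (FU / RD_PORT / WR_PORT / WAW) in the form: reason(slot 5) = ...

(0) want 1×BR +2rd +0wr — yes → AL1|MU1|ME1|BR0|rd4|wr4
(1) want 1×MEM +2rd +0wr — yes → AL1|MU1|ME0|BR0|rd2|wr4
(2) want 1×MUL +2rd +1wr — yes → AL1|MU0|ME0|BR0|rd0|wr3
(3) want 1×MUL +2rd +1wr — FU → AL1|MU0|ME0|BR0|rd0|wr3
(4) want 1×ALU +2rd +1wr — RD_PORT → AL1|MU0|ME0|BR0|rd0|wr3
(5) want 1×ALU +2rd +1wr — RD_PORT → AL1|MU0|ME0|BR0|rd0|wr3
(6) want 1×ALU +2rd +1wr — RD_PORT → AL1|MU0|ME0|BR0|rd0|wr3

reason(slot 5) = RD_PORT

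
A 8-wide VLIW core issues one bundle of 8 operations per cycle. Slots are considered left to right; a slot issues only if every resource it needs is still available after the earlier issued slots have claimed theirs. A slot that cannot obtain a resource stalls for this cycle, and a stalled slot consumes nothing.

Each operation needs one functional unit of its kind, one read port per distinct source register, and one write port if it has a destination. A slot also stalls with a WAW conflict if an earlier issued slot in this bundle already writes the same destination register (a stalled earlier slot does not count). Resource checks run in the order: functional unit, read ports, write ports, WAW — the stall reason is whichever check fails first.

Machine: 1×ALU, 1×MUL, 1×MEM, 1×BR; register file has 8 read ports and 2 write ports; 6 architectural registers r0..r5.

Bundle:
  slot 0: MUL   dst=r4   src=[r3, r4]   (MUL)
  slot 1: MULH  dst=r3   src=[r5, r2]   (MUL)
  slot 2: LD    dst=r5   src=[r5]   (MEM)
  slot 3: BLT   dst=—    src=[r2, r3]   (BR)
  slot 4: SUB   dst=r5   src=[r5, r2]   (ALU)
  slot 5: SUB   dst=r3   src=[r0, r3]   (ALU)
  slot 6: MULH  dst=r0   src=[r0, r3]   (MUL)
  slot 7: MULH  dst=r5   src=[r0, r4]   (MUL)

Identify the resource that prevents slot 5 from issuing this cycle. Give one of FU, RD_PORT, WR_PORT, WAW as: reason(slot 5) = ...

  0. MUL→r4 ⇒ go  {1A/0Mu/1Ld/1B | 6r 1w}
  1. MUL→r3 ⇒ no(FU)  {1A/0Mu/1Ld/1B | 6r 1w}
  2. MEM→r5 ⇒ go  {1A/0Mu/0Ld/1B | 5r 0w}
  3. BR ⇒ go  {1A/0Mu/0Ld/0B | 3r 0w}
  4. ALU→r5 ⇒ no(WR_PORT)  {1A/0Mu/0Ld/0B | 3r 0w}
  5. ALU→r3 ⇒ no(WR_PORT)  {1A/0Mu/0Ld/0B | 3r 0w}
  6. MUL→r0 ⇒ no(FU)  {1A/0Mu/0Ld/0B | 3r 0w}
  7. MUL→r5 ⇒ no(FU)  {1A/0Mu/0Ld/0B | 3r 0w}

reason(slot 5) = WR_PORT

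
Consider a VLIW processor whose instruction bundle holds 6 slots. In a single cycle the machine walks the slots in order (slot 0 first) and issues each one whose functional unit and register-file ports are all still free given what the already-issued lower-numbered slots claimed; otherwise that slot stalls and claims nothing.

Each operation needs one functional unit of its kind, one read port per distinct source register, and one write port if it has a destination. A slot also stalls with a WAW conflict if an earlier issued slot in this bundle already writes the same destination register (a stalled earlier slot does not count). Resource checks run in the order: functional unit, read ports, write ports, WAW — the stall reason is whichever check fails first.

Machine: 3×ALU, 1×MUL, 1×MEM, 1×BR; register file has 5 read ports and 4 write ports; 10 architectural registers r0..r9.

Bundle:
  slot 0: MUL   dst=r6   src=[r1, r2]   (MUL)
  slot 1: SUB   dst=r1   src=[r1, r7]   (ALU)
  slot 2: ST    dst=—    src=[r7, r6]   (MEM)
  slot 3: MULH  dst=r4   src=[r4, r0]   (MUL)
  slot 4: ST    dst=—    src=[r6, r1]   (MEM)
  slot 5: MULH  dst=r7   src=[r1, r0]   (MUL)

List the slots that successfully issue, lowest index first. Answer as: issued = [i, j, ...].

  0. MUL→r6 ⇒ go  {3A/0Mu/1Ld/1B | 3r 3w}
  1. ALU→r1 ⇒ go  {2A/0Mu/1Ld/1B | 1r 2w}
  2. MEM ⇒ no(RD_PORT)  {2A/0Mu/1Ld/1B | 1r 2w}
  3. MUL→r4 ⇒ no(FU)  {2A/0Mu/1Ld/1B | 1r 2w}
  4. MEM ⇒ no(RD_PORT)  {2A/0Mu/1Ld/1B | 1r 2w}
  5. MUL→r7 ⇒ no(FU)  {2A/0Mu/1Ld/1B | 1r 2w}

issued = [0, 1]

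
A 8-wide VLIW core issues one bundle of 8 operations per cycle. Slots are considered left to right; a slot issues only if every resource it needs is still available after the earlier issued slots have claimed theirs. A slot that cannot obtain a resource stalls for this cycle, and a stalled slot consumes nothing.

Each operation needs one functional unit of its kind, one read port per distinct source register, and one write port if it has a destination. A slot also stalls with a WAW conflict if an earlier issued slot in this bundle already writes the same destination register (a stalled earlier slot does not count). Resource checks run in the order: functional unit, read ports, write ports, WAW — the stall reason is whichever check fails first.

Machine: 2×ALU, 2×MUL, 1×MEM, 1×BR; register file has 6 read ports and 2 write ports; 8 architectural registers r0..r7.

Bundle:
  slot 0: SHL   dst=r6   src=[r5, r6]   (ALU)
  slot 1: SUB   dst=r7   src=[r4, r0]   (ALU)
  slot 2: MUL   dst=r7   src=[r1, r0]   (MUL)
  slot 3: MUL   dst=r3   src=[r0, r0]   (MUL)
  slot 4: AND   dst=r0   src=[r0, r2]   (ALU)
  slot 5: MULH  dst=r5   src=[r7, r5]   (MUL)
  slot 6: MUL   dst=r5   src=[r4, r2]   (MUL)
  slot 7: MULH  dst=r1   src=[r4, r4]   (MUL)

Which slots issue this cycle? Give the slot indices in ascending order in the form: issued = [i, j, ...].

issued = [0, 1]

#0 ALU src=r5,r6 dispatched  <A:1 Mu:2 Ld:1 B:1 rd:4 wr:1>
#1 ALU src=r4,r0 dispatched  <A:0 Mu:2 Ld:1 B:1 rd:2 wr:0>
#2 MUL src=r1,r0 held:WR_PORT  <A:0 Mu:2 Ld:1 B:1 rd:2 wr:0>
#3 MUL src=r0,r0 held:WR_PORT  <A:0 Mu:2 Ld:1 B:1 rd:2 wr:0>
#4 ALU src=r0,r2 held:FU  <A:0 Mu:2 Ld:1 B:1 rd:2 wr:0>
#5 MUL src=r7,r5 held:WR_PORT  <A:0 Mu:2 Ld:1 B:1 rd:2 wr:0>
#6 MUL src=r4,r2 held:WR_PORT  <A:0 Mu:2 Ld:1 B:1 rd:2 wr:0>
#7 MUL src=r4,r4 held:WR_PORT  <A:0 Mu:2 Ld:1 B:1 rd:2 wr:0>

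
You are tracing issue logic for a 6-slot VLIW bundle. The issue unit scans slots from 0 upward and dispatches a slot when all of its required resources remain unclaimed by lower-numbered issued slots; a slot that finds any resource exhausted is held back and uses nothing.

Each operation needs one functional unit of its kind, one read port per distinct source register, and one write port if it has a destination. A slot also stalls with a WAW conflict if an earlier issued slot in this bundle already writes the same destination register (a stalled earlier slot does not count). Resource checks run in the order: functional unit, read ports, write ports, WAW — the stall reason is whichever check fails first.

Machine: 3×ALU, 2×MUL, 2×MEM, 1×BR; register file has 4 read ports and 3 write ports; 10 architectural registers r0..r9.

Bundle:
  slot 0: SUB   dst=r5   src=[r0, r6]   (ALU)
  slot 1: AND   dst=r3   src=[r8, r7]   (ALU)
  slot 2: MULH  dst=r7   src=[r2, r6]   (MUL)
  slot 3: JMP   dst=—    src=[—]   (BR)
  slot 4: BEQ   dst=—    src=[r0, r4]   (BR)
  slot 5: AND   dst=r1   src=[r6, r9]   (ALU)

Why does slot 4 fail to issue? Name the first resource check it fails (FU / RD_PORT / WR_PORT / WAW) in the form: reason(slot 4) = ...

#0 ALU src=r0,r6 dispatched  <A:2 Mu:2 Ld:2 B:1 rd:2 wr:2>
#1 ALU src=r8,r7 dispatched  <A:1 Mu:2 Ld:2 B:1 rd:0 wr:1>
#2 MUL src=r2,r6 held:RD_PORT  <A:1 Mu:2 Ld:2 B:1 rd:0 wr:1>
#3 BR src=- dispatched  <A:1 Mu:2 Ld:2 B:0 rd:0 wr:1>
#4 BR src=r0,r4 held:FU  <A:1 Mu:2 Ld:2 B:0 rd:0 wr:1>
#5 ALU src=r6,r9 held:RD_PORT  <A:1 Mu:2 Ld:2 B:0 rd:0 wr:1>

reason(slot 4) = FU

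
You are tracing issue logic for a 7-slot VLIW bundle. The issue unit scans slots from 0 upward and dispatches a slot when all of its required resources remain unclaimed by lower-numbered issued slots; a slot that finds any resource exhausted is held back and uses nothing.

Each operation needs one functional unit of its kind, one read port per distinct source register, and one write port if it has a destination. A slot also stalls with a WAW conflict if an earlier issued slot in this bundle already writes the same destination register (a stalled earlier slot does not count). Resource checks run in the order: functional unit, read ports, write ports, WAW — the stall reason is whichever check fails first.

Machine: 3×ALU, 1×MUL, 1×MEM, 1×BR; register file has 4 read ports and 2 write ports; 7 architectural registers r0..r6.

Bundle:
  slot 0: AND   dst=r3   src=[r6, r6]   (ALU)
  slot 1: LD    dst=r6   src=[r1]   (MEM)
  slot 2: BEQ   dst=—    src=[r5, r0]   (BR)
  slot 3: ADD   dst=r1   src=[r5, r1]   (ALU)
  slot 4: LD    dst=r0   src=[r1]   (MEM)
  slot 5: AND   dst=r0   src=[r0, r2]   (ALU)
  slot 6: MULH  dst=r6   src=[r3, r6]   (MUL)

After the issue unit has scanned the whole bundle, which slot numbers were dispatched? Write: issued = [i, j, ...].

issued = [0, 1, 2]

  0. ALU→r3 ⇒ go  {2A/1Mu/1Ld/1B | 3r 1w}
  1. MEM→r6 ⇒ go  {2A/1Mu/0Ld/1B | 2r 0w}
  2. BR ⇒ go  {2A/1Mu/0Ld/0B | 0r 0w}
  3. ALU→r1 ⇒ no(RD_PORT)  {2A/1Mu/0Ld/0B | 0r 0w}
  4. MEM→r0 ⇒ no(FU)  {2A/1Mu/0Ld/0B | 0r 0w}
  5. ALU→r0 ⇒ no(RD_PORT)  {2A/1Mu/0Ld/0B | 0r 0w}
  6. MUL→r6 ⇒ no(RD_PORT)  {2A/1Mu/0Ld/0B | 0r 0w}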